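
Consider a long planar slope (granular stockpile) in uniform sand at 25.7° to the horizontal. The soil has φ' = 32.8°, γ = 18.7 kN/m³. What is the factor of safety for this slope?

FS = 1.34

For a dry cohesionless infinite slope the factor of safety is FS = tanφ' / tanβ.
FS = tan32.8° / tan25.7° = 0.6445 / 0.4813 = 1.339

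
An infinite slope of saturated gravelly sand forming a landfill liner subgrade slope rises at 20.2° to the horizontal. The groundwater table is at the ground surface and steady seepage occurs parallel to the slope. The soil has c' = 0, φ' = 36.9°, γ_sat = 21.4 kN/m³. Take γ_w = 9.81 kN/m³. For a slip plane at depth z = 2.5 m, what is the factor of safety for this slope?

With seepage parallel to the slope and the water table at the surface, the effective normal stress on the slip plane uses the buoyant unit weight γ' = γ_sat − γ_w while the driving shear stress uses γ_sat:
FS = [c' + γ' z cos²β tanφ'] / [γ_sat z sinβ cosβ]
(For c' = 0 this reduces to FS = (γ'/γ_sat)·tanφ'/tanβ.)
γ' = 21.4 − 9.81 = 11.59 kN/m³
Numerator = 0.0 + 11.59·2.5·cos²20.2°·tan36.9° = 0.0 + 11.59·2.5·0.8808·0.7508 = 19.161 kPa
Denominator = 21.4·2.5·sin20.2°·cos20.2° = 21.4·2.5·0.3453·0.9385 = 17.337 kPa
FS = 19.161 / 17.337 = 1.105

FS = 1.11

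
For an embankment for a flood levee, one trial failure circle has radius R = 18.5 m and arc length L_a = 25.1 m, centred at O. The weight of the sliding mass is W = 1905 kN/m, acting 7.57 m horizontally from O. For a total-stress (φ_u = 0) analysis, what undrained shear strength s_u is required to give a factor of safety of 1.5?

s_u = 46.6 kPa

FS = s_u·L_a·R / (W·d), so s_u = FS·W·d / (L_a·R).
s_u = 1.5·1905·7.57 / (25.10·18.5) = 21631.3 / 464.35 = 46.58 kPa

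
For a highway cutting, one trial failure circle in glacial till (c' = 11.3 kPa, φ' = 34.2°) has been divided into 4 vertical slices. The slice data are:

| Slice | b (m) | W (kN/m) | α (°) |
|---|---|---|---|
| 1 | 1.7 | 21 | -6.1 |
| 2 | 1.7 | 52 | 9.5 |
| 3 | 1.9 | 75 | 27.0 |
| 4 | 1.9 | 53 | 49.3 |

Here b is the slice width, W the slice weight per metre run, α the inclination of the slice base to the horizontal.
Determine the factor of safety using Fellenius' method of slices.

Ordinary method of slices: FS = Σ[c'·Δl_i + (W_i cosα_i)·tanφ'] / Σ W_i sinα_i, with Δl_i = b_i / cosα_i.
Slice 1: Δl = 1.7/cos(-6.1°) = 1.710 m; N'_1 = 21·cos(-6.1°) = 20.9; c'Δl = 19.32; W sinα = -2.2
Slice 2: Δl = 1.7/cos9.5° = 1.724 m; N'_2 = 52·cos9.5° = 51.3; c'Δl = 19.48; W sinα = 8.6
Slice 3: Δl = 1.9/cos27.0° = 2.132 m; N'_3 = 75·cos27.0° = 66.8; c'Δl = 24.10; W sinα = 34.0
Slice 4: Δl = 1.9/cos49.3° = 2.914 m; N'_4 = 53·cos49.3° = 34.6; c'Δl = 32.92; W sinα = 40.2
Σc'Δl = 95.8 kN/m; ΣN' = 173.6 kN/m; ΣW sinα = 80.6 kN/m
Resisting = 95.8 + 173.6·tan34.2° = 95.8 + 117.9 = 213.8 kN/m
FS = 213.8 / 80.6 = 2.653

FS = 2.65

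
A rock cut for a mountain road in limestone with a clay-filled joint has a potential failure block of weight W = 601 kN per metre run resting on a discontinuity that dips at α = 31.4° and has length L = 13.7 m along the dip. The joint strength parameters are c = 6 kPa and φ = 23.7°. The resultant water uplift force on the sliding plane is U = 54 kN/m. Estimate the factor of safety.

Resolving the block weight along and normal to the plane and applying the Mohr–Coulomb strength on the joint:
N' = W cosα − U = 601·cos31.4° − 54 = 459.0 kN/m
Driving force T = W sinα = 601·sin31.4° = 313.1 kN/m
Resisting force R = c·L + N'·tanφ = 6·13.7 + 459.0·tan23.7° = 82.2 + 201.5 = 283.7 kN/m
FS = R / T = 283.7 / 313.1 = 0.906

FS = 0.91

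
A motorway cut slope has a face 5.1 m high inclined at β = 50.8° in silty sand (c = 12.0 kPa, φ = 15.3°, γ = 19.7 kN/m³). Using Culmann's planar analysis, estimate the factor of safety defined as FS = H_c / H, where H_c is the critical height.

FS = 1.92

H_c = (4c/γ) · sinβ cosφ / [1 − cos(β − φ)]
    = (4·12.0/19.7) · sin50.8°·cos15.3° / [1 − cos35.5°]
    = 2.437 · 0.7475 / 0.1859 = 9.80 m
FS = H_c / H = 9.80 / 5.1 = 1.921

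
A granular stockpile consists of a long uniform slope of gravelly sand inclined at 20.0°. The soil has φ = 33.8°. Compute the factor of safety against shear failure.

For a dry cohesionless infinite slope the factor of safety is FS = tanφ / tanβ.
FS = tan33.8° / tan20.0° = 0.6694 / 0.3640 = 1.839

FS = 1.84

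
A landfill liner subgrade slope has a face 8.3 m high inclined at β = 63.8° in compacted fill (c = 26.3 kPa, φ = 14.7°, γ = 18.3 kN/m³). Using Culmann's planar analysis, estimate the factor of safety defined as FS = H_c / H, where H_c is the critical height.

FS = 1.74

H_c = (4c/γ) · sinβ cosφ / [1 − cos(β − φ)]
    = (4·26.3/18.3) · sin63.8°·cos14.7° / [1 − cos49.1°]
    = 5.749 · 0.8679 / 0.3453 = 14.45 m
FS = H_c / H = 14.45 / 8.3 = 1.741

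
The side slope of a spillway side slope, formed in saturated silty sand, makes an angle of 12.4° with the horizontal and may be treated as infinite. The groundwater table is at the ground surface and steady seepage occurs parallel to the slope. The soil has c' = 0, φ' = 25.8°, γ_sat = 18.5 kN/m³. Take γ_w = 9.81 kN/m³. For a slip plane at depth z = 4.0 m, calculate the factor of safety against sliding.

With seepage parallel to the slope and the water table at the surface, the effective normal stress on the slip plane uses the buoyant unit weight γ' = γ_sat − γ_w while the driving shear stress uses γ_sat:
FS = [c' + γ' z cos²β tanφ'] / [γ_sat z sinβ cosβ]
(For c' = 0 this reduces to FS = (γ'/γ_sat)·tanφ'/tanβ.)
γ' = 18.5 − 9.81 = 8.69 kN/m³
Numerator = 0.0 + 8.69·4.0·cos²12.4°·tan25.8° = 0.0 + 8.69·4.0·0.9539·0.4834 = 16.029 kPa
Denominator = 18.5·4.0·sin12.4°·cos12.4° = 18.5·4.0·0.2147·0.9767 = 15.520 kPa
FS = 16.029 / 15.520 = 1.033

FS = 1.03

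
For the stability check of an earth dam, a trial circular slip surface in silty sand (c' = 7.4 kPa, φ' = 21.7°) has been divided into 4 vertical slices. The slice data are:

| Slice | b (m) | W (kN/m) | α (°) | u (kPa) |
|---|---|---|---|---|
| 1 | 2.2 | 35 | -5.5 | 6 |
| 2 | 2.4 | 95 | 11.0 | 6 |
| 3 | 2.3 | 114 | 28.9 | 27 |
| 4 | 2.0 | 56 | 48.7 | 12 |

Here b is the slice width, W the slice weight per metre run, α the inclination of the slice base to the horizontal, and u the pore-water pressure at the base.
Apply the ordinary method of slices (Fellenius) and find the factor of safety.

Ordinary method of slices: FS = Σ[c'·Δl_i + (W_i cosα_i − u_i·Δl_i)·tanφ'] / Σ W_i sinα_i, with Δl_i = b_i / cosα_i.
Slice 1: Δl = 2.2/cos(-5.5°) = 2.210 m; N'_1 = 35·cos(-5.5°) − 6·2.210 = 21.6; c'Δl = 16.36; W sinα = -3.4
Slice 2: Δl = 2.4/cos11.0° = 2.445 m; N'_2 = 95·cos11.0° − 6·2.445 = 78.6; c'Δl = 18.09; W sinα = 18.1
Slice 3: Δl = 2.3/cos28.9° = 2.627 m; N'_3 = 114·cos28.9° − 27·2.627 = 28.9; c'Δl = 19.44; W sinα = 55.1
Slice 4: Δl = 2.0/cos48.7° = 3.030 m; N'_4 = 56·cos48.7° − 12·3.030 = 0.6; c'Δl = 22.42; W sinα = 42.1
Σc'Δl = 76.3 kN/m; ΣN' = 129.6 kN/m; ΣW sinα = 111.9 kN/m
Resisting = 76.3 + 129.6·tan21.7° = 76.3 + 51.6 = 127.9 kN/m
FS = 127.9 / 111.9 = 1.143

FS = 1.14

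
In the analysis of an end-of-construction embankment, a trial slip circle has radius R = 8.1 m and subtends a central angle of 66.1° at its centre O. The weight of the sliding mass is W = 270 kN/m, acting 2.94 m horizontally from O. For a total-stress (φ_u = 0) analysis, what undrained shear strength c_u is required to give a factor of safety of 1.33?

FS = c_u·L_a·R / (W·d), so c_u = FS·W·d / (L_a·R).
Arc length L_a = R·θ = 8.1·(66.1°·π/180) = 8.1·1.1537 = 9.34 m
c_u = 1.33·270·2.94 / (9.34·8.1) = 1055.8 / 75.69 = 13.95 kPa

c_u = 13.9 kPa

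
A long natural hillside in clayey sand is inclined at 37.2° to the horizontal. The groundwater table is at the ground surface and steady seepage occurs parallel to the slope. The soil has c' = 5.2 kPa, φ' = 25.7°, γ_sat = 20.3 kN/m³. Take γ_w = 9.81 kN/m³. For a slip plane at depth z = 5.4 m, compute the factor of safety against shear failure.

FS = 0.43

With seepage parallel to the slope and the water table at the surface, the effective normal stress on the slip plane uses the buoyant unit weight γ' = γ_sat − γ_w while the driving shear stress uses γ_sat:
FS = [c' + γ' z cos²β tanφ'] / [γ_sat z sinβ cosβ]
γ' = 20.3 − 9.81 = 10.49 kN/m³
Numerator = 5.2 + 10.49·5.4·cos²37.2°·tan25.7° = 5.2 + 10.49·5.4·0.6345·0.4813 = 22.497 kPa
Denominator = 20.3·5.4·sin37.2°·cos37.2° = 20.3·5.4·0.6046·0.7965 = 52.791 kPa
FS = 22.497 / 52.791 = 0.426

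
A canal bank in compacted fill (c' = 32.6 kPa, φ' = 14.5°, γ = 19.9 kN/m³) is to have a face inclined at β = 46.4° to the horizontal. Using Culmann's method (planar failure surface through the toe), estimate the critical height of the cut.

H_c = 30.42 m

Culmann's analysis gives the critical failure plane at α_cr = (β + φ')/2 = (46.4 + 14.5)/2 = 30.4°, and the critical height
H_c = (4c'/γ) · sinβ cosφ' / [1 − cos(β − φ')]
    = (4·32.6/19.9) · sin46.4°·cos14.5° / [1 − cos(31.9°)]
    = 6.553 · 0.7242·0.9681 / [1 − 0.8490]
    = 6.553 · 0.7011 / 0.1510
    = 30.42 m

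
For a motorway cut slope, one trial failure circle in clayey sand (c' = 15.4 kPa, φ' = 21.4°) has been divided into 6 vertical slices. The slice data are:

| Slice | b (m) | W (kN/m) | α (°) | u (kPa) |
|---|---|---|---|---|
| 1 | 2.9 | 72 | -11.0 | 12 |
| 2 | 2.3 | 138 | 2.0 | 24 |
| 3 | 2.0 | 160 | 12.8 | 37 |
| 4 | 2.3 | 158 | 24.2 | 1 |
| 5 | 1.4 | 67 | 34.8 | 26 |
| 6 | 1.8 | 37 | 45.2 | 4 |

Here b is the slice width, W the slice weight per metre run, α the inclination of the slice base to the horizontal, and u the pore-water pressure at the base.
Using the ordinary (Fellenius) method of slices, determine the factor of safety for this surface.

Ordinary method of slices: FS = Σ[c'·Δl_i + (W_i cosα_i − u_i·Δl_i)·tanφ'] / Σ W_i sinα_i, with Δl_i = b_i / cosα_i.
Slice 1: Δl = 2.9/cos(-11.0°) = 2.954 m; N'_1 = 72·cos(-11.0°) − 12·2.954 = 35.2; c'Δl = 45.50; W sinα = -13.7
Slice 2: Δl = 2.3/cos2.0° = 2.301 m; N'_2 = 138·cos2.0° − 24·2.301 = 82.7; c'Δl = 35.44; W sinα = 4.8
Slice 3: Δl = 2.0/cos12.8° = 2.051 m; N'_3 = 160·cos12.8° − 37·2.051 = 80.1; c'Δl = 31.58; W sinα = 35.4
Slice 4: Δl = 2.3/cos24.2° = 2.522 m; N'_4 = 158·cos24.2° − 1·2.522 = 141.6; c'Δl = 38.83; W sinα = 64.8
Slice 5: Δl = 1.4/cos34.8° = 1.705 m; N'_5 = 67·cos34.8° − 26·1.705 = 10.7; c'Δl = 26.26; W sinα = 38.2
Slice 6: Δl = 1.8/cos45.2° = 2.555 m; N'_6 = 37·cos45.2° − 4·2.555 = 15.9; c'Δl = 39.34; W sinα = 26.3
Σc'Δl = 217.0 kN/m; ΣN' = 366.2 kN/m; ΣW sinα = 155.8 kN/m
Resisting = 217.0 + 366.2·tan21.4° = 217.0 + 143.5 = 360.5 kN/m
FS = 360.5 / 155.8 = 2.314

FS = 2.31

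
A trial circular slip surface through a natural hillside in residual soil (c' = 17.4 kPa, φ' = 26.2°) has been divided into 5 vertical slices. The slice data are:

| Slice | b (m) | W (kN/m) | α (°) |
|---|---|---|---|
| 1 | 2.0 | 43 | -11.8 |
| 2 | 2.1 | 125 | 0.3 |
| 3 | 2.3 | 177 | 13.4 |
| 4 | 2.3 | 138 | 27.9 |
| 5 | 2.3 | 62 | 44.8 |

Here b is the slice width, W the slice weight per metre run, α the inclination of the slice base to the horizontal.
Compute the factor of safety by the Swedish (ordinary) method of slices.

Ordinary method of slices: FS = Σ[c'·Δl_i + (W_i cosα_i)·tanφ'] / Σ W_i sinα_i, with Δl_i = b_i / cosα_i.
Slice 1: Δl = 2.0/cos(-11.8°) = 2.043 m; N'_1 = 43·cos(-11.8°) = 42.1; c'Δl = 35.55; W sinα = -8.8
Slice 2: Δl = 2.1/cos0.3° = 2.100 m; N'_2 = 125·cos0.3° = 125.0; c'Δl = 36.54; W sinα = 0.7
Slice 3: Δl = 2.3/cos13.4° = 2.364 m; N'_3 = 177·cos13.4° = 172.2; c'Δl = 41.14; W sinα = 41.0
Slice 4: Δl = 2.3/cos27.9° = 2.602 m; N'_4 = 138·cos27.9° = 122.0; c'Δl = 45.28; W sinα = 64.6
Slice 5: Δl = 2.3/cos44.8° = 3.241 m; N'_5 = 62·cos44.8° = 44.0; c'Δl = 56.40; W sinα = 43.7
Σc'Δl = 214.9 kN/m; ΣN' = 505.2 kN/m; ΣW sinα = 141.1 kN/m
Resisting = 214.9 + 505.2·tan26.2° = 214.9 + 248.6 = 463.5 kN/m
FS = 463.5 / 141.1 = 3.284

FS = 3.28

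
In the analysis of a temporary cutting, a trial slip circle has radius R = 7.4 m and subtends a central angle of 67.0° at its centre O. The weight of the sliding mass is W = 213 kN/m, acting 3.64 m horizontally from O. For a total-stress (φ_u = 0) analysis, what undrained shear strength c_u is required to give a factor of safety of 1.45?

c_u = 17.6 kPa

FS = c_u·L_a·R / (W·d), so c_u = FS·W·d / (L_a·R).
Arc length L_a = R·θ = 7.4·(67.0°·π/180) = 7.4·1.1694 = 8.65 m
c_u = 1.45·213·3.64 / (8.65·7.4) = 1124.2 / 64.03 = 17.56 kPa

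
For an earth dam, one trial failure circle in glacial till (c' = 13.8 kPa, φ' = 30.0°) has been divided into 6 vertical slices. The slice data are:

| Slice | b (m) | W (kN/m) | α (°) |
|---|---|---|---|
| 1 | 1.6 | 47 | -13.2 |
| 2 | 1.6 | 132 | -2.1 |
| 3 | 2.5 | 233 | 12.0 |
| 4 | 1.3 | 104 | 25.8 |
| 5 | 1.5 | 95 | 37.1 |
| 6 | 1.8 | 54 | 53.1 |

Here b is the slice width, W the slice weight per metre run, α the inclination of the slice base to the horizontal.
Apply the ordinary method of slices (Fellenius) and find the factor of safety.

Ordinary method of slices: FS = Σ[c'·Δl_i + (W_i cosα_i)·tanφ'] / Σ W_i sinα_i, with Δl_i = b_i / cosα_i.
Slice 1: Δl = 1.6/cos(-13.2°) = 1.643 m; N'_1 = 47·cos(-13.2°) = 45.8; c'Δl = 22.68; W sinα = -10.7
Slice 2: Δl = 1.6/cos(-2.1°) = 1.601 m; N'_2 = 132·cos(-2.1°) = 131.9; c'Δl = 22.09; W sinα = -4.8
Slice 3: Δl = 2.5/cos12.0° = 2.556 m; N'_3 = 233·cos12.0° = 227.9; c'Δl = 35.27; W sinα = 48.4
Slice 4: Δl = 1.3/cos25.8° = 1.444 m; N'_4 = 104·cos25.8° = 93.6; c'Δl = 19.93; W sinα = 45.3
Slice 5: Δl = 1.5/cos37.1° = 1.881 m; N'_5 = 95·cos37.1° = 75.8; c'Δl = 25.95; W sinα = 57.3
Slice 6: Δl = 1.8/cos53.1° = 2.998 m; N'_6 = 54·cos53.1° = 32.4; c'Δl = 41.37; W sinα = 43.2
Σc'Δl = 167.3 kN/m; ΣN' = 607.4 kN/m; ΣW sinα = 178.6 kN/m
Resisting = 167.3 + 607.4·tan30.0° = 167.3 + 350.7 = 518.0 kN/m
FS = 518.0 / 178.6 = 2.900

FS = 2.90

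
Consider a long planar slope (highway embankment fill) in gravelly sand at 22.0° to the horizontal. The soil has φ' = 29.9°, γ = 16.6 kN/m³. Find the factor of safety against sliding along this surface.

FS = 1.42

For a dry cohesionless infinite slope the factor of safety is FS = tanφ' / tanβ.
FS = tan29.9° / tan22.0° = 0.5750 / 0.4040 = 1.423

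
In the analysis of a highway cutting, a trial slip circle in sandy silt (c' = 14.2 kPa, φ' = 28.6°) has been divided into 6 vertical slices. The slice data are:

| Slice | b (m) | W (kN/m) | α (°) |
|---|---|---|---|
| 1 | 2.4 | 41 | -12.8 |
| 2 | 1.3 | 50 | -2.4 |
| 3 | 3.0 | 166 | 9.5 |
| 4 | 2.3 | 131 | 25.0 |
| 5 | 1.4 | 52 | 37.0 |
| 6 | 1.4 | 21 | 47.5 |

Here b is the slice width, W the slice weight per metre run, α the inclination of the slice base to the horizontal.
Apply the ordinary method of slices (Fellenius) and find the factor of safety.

Ordinary method of slices: FS = Σ[c'·Δl_i + (W_i cosα_i)·tanφ'] / Σ W_i sinα_i, with Δl_i = b_i / cosα_i.
Slice 1: Δl = 2.4/cos(-12.8°) = 2.461 m; N'_1 = 41·cos(-12.8°) = 40.0; c'Δl = 34.95; W sinα = -9.1
Slice 2: Δl = 1.3/cos(-2.4°) = 1.301 m; N'_2 = 50·cos(-2.4°) = 50.0; c'Δl = 18.48; W sinα = -2.1
Slice 3: Δl = 3.0/cos9.5° = 3.042 m; N'_3 = 166·cos9.5° = 163.7; c'Δl = 43.19; W sinα = 27.4
Slice 4: Δl = 2.3/cos25.0° = 2.538 m; N'_4 = 131·cos25.0° = 118.7; c'Δl = 36.04; W sinα = 55.4
Slice 5: Δl = 1.4/cos37.0° = 1.753 m; N'_5 = 52·cos37.0° = 41.5; c'Δl = 24.89; W sinα = 31.3
Slice 6: Δl = 1.4/cos47.5° = 2.072 m; N'_6 = 21·cos47.5° = 14.2; c'Δl = 29.43; W sinα = 15.5
Σc'Δl = 187.0 kN/m; ΣN' = 428.1 kN/m; ΣW sinα = 118.4 kN/m
Resisting = 187.0 + 428.1·tan28.6° = 187.0 + 233.4 = 420.4 kN/m
FS = 420.4 / 118.4 = 3.552

FS = 3.55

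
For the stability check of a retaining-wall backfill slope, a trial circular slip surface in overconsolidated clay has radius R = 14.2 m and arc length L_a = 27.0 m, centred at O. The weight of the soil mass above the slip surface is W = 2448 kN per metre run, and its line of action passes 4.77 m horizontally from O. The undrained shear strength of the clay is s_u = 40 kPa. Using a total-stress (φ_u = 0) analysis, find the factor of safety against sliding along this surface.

Taking moments about the centre O, the resisting moment is provided by the undrained shear strength acting along the arc:
M_R = s_u·L_a·R = 40·27.00·14.2 = 15336.0 kN·m/m
M_D = W·d = 2448·4.77 = 11677.0 kN·m/m
FS = M_R / M_D = 15336.0 / 11677.0 = 1.313

FS = 1.31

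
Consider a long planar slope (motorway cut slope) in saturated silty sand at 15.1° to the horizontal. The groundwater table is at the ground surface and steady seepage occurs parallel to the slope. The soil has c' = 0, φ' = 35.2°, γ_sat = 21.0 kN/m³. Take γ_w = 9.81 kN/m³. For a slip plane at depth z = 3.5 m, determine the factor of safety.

With seepage parallel to the slope and the water table at the surface, the effective normal stress on the slip plane uses the buoyant unit weight γ' = γ_sat − γ_w while the driving shear stress uses γ_sat:
FS = [c' + γ' z cos²β tanφ'] / [γ_sat z sinβ cosβ]
(For c' = 0 this reduces to FS = (γ'/γ_sat)·tanφ'/tanβ.)
γ' = 21.0 − 9.81 = 11.19 kN/m³
Numerator = 0.0 + 11.19·3.5·cos²15.1°·tan35.2° = 0.0 + 11.19·3.5·0.9321·0.7054 = 25.753 kPa
Denominator = 21.0·3.5·sin15.1°·cos15.1° = 21.0·3.5·0.2605·0.9655 = 18.486 kPa
FS = 25.753 / 18.486 = 1.393

FS = 1.39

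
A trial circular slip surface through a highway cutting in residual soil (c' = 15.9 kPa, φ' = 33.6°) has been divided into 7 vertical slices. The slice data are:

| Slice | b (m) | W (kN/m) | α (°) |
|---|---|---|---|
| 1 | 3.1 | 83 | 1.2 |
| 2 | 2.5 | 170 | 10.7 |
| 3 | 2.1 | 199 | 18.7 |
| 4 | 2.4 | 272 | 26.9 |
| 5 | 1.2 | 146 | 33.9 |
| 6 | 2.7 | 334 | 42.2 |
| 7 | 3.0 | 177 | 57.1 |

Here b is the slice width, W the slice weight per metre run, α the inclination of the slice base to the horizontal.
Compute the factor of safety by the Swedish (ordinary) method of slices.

Ordinary method of slices: FS = Σ[c'·Δl_i + (W_i cosα_i)·tanφ'] / Σ W_i sinα_i, with Δl_i = b_i / cosα_i.
Slice 1: Δl = 3.1/cos1.2° = 3.101 m; N'_1 = 83·cos1.2° = 83.0; c'Δl = 49.30; W sinα = 1.7
Slice 2: Δl = 2.5/cos10.7° = 2.544 m; N'_2 = 170·cos10.7° = 167.0; c'Δl = 40.45; W sinα = 31.6
Slice 3: Δl = 2.1/cos18.7° = 2.217 m; N'_3 = 199·cos18.7° = 188.5; c'Δl = 35.25; W sinα = 63.8
Slice 4: Δl = 2.4/cos26.9° = 2.691 m; N'_4 = 272·cos26.9° = 242.6; c'Δl = 42.79; W sinα = 123.1
Slice 5: Δl = 1.2/cos33.9° = 1.446 m; N'_5 = 146·cos33.9° = 121.2; c'Δl = 22.99; W sinα = 81.4
Slice 6: Δl = 2.7/cos42.2° = 3.645 m; N'_6 = 334·cos42.2° = 247.4; c'Δl = 57.95; W sinα = 224.4
Slice 7: Δl = 3.0/cos57.1° = 5.523 m; N'_7 = 177·cos57.1° = 96.1; c'Δl = 87.82; W sinα = 148.6
Σc'Δl = 336.6 kN/m; ΣN' = 1145.8 kN/m; ΣW sinα = 674.6 kN/m
Resisting = 336.6 + 1145.8·tan33.6° = 336.6 + 761.3 = 1097.8 kN/m
FS = 1097.8 / 674.6 = 1.627

FS = 1.63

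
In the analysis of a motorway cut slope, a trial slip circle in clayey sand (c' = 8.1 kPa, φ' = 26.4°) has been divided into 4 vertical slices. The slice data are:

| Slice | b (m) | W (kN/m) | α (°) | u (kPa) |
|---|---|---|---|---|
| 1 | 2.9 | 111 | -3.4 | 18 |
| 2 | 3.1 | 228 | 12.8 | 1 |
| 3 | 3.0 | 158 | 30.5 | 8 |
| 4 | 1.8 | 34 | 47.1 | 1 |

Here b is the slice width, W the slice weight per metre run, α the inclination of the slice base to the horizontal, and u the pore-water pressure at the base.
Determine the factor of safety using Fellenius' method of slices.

FS = 2.02

Ordinary method of slices: FS = Σ[c'·Δl_i + (W_i cosα_i − u_i·Δl_i)·tanφ'] / Σ W_i sinα_i, with Δl_i = b_i / cosα_i.
Slice 1: Δl = 2.9/cos(-3.4°) = 2.905 m; N'_1 = 111·cos(-3.4°) − 18·2.905 = 58.5; c'Δl = 23.53; W sinα = -6.6
Slice 2: Δl = 3.1/cos12.8° = 3.179 m; N'_2 = 228·cos12.8° − 1·3.179 = 219.2; c'Δl = 25.75; W sinα = 50.5
Slice 3: Δl = 3.0/cos30.5° = 3.482 m; N'_3 = 158·cos30.5° − 8·3.482 = 108.3; c'Δl = 28.20; W sinα = 80.2
Slice 4: Δl = 1.8/cos47.1° = 2.644 m; N'_4 = 34·cos47.1° − 1·2.644 = 20.5; c'Δl = 21.42; W sinα = 24.9
Σc'Δl = 98.9 kN/m; ΣN' = 406.5 kN/m; ΣW sinα = 149.0 kN/m
Resisting = 98.9 + 406.5·tan26.4° = 98.9 + 201.8 = 300.7 kN/m
FS = 300.7 / 149.0 = 2.018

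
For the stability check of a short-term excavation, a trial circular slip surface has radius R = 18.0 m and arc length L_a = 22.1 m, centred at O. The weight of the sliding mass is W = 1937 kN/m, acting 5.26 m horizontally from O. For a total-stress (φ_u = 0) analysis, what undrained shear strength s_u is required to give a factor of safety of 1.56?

s_u = 40.0 kPa

FS = s_u·L_a·R / (W·d), so s_u = FS·W·d / (L_a·R).
s_u = 1.56·1937·5.26 / (22.10·18.0) = 15894.2 / 397.80 = 39.96 kPa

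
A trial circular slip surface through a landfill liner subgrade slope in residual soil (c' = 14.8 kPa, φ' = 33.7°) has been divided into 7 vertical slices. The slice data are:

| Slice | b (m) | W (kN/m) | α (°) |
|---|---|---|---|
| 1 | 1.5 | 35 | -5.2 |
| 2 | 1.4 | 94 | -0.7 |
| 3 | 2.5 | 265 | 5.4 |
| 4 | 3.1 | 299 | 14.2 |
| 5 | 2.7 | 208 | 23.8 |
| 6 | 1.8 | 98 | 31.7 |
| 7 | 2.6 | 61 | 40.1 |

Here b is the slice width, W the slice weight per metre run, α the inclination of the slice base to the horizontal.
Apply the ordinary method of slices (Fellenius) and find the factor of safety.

FS = 3.43

Ordinary method of slices: FS = Σ[c'·Δl_i + (W_i cosα_i)·tanφ'] / Σ W_i sinα_i, with Δl_i = b_i / cosα_i.
Slice 1: Δl = 1.5/cos(-5.2°) = 1.506 m; N'_1 = 35·cos(-5.2°) = 34.9; c'Δl = 22.29; W sinα = -3.2
Slice 2: Δl = 1.4/cos(-0.7°) = 1.400 m; N'_2 = 94·cos(-0.7°) = 94.0; c'Δl = 20.72; W sinα = -1.1
Slice 3: Δl = 2.5/cos5.4° = 2.511 m; N'_3 = 265·cos5.4° = 263.8; c'Δl = 37.16; W sinα = 24.9
Slice 4: Δl = 3.1/cos14.2° = 3.198 m; N'_4 = 299·cos14.2° = 289.9; c'Δl = 47.33; W sinα = 73.3
Slice 5: Δl = 2.7/cos23.8° = 2.951 m; N'_5 = 208·cos23.8° = 190.3; c'Δl = 43.67; W sinα = 83.9
Slice 6: Δl = 1.8/cos31.7° = 2.116 m; N'_6 = 98·cos31.7° = 83.4; c'Δl = 31.31; W sinα = 51.5
Slice 7: Δl = 2.6/cos40.1° = 3.399 m; N'_7 = 61·cos40.1° = 46.7; c'Δl = 50.31; W sinα = 39.3
Σc'Δl = 252.8 kN/m; ΣN' = 1002.9 kN/m; ΣW sinα = 268.7 kN/m
Resisting = 252.8 + 1002.9·tan33.7° = 252.8 + 668.8 = 921.6 kN/m
FS = 921.6 / 268.7 = 3.430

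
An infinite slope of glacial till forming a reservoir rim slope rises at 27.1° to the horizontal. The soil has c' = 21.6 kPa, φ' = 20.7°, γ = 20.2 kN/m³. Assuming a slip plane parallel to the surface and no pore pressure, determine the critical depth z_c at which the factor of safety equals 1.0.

z_c = 10.08 m

Setting FS = 1.00 in FS = [c' + γz cos²β tanφ'] / [γz sinβ cosβ] and solving for z:
z = c' / [γ cosβ (FS·sinβ − cosβ·tanφ')]
  = 21.6 / [20.2·cos27.1°·(1.00·sin27.1° − cos27.1°·tan20.7°)]
  = 21.6 / [20.2·0.8902·(1.00·0.4555 − 0.8902·0.3779)]
  = 21.6 / 2.1428 = 10.080 m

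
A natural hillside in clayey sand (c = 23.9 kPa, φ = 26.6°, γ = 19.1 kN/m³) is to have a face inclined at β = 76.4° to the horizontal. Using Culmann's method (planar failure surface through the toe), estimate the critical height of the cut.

Culmann's analysis gives the critical failure plane at α_cr = (β + φ)/2 = (76.4 + 26.6)/2 = 51.5°, and the critical height
H_c = (4c/γ) · sinβ cosφ / [1 − cos(β − φ)]
    = (4·23.9/19.1) · sin76.4°·cos26.6° / [1 − cos(49.8°)]
    = 5.005 · 0.9720·0.8942 / [1 − 0.6455]
    = 5.005 · 0.8691 / 0.3545
    = 12.27 m

H_c = 12.27 m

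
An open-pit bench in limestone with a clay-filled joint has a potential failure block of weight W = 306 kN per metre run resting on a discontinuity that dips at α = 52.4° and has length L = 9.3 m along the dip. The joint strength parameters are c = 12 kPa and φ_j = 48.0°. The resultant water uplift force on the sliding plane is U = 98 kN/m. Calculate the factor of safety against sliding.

FS = 0.87

Resolving the block weight along and normal to the plane and applying the Mohr–Coulomb strength on the joint:
N' = W cosα − U = 306·cos52.4° − 98 = 88.7 kN/m
Driving force T = W sinα = 306·sin52.4° = 242.4 kN/m
Resisting force R = c·L + N'·tanφ_j = 12·9.3 + 88.7·tan48.0° = 111.6 + 98.5 = 210.1 kN/m
FS = R / T = 210.1 / 242.4 = 0.867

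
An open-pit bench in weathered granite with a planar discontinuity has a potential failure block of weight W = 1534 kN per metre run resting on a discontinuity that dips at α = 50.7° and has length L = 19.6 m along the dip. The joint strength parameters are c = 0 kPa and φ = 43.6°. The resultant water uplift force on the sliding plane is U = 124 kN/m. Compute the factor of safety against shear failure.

FS = 0.68

Resolving the block weight along and normal to the plane and applying the Mohr–Coulomb strength on the joint:
N' = W cosα − U = 1534·cos50.7° − 124 = 847.6 kN/m
Driving force T = W sinα = 1534·sin50.7° = 1187.1 kN/m
Resisting force R = c·L + N'·tanφ = 0·19.6 + 847.6·tan43.6° = 0.0 + 807.2 = 807.2 kN/m
FS = R / T = 807.2 / 1187.1 = 0.680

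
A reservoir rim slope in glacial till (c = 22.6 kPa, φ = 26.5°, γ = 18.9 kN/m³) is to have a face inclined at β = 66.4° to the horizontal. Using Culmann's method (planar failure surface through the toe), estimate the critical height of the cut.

Culmann's analysis gives the critical failure plane at α_cr = (β + φ)/2 = (66.4 + 26.5)/2 = 46.5°, and the critical height
H_c = (4c/γ) · sinβ cosφ / [1 − cos(β − φ)]
    = (4·22.6/18.9) · sin66.4°·cos26.5° / [1 − cos(39.9°)]
    = 4.783 · 0.9164·0.8949 / [1 − 0.7672]
    = 4.783 · 0.8201 / 0.2328
    = 16.85 m

H_c = 16.85 m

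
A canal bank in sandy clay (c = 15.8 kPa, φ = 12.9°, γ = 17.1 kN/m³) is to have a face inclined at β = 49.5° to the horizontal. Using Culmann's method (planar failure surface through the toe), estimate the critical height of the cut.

Culmann's analysis gives the critical failure plane at α_cr = (β + φ)/2 = (49.5 + 12.9)/2 = 31.2°, and the critical height
H_c = (4c/γ) · sinβ cosφ / [1 − cos(β − φ)]
    = (4·15.8/17.1) · sin49.5°·cos12.9° / [1 − cos(36.6°)]
    = 3.696 · 0.7604·0.9748 / [1 − 0.8028]
    = 3.696 · 0.7412 / 0.1972
    = 13.89 m

H_c = 13.89 m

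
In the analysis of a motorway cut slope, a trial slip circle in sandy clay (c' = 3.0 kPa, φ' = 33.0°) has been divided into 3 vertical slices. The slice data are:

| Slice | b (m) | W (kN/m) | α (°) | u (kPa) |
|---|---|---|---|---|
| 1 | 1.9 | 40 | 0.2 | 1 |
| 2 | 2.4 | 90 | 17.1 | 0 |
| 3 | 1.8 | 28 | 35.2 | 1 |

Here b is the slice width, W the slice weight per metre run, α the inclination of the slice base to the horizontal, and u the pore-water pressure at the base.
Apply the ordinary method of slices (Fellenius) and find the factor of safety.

Ordinary method of slices: FS = Σ[c'·Δl_i + (W_i cosα_i − u_i·Δl_i)·tanφ'] / Σ W_i sinα_i, with Δl_i = b_i / cosα_i.
Slice 1: Δl = 1.9/cos0.2° = 1.900 m; N'_1 = 40·cos0.2° − 1·1.900 = 38.1; c'Δl = 5.70; W sinα = 0.1
Slice 2: Δl = 2.4/cos17.1° = 2.511 m; N'_2 = 90·cos17.1° − 0·2.511 = 86.0; c'Δl = 7.53; W sinα = 26.5
Slice 3: Δl = 1.8/cos35.2° = 2.203 m; N'_3 = 28·cos35.2° − 1·2.203 = 20.7; c'Δl = 6.61; W sinα = 16.1
Σc'Δl = 19.8 kN/m; ΣN' = 144.8 kN/m; ΣW sinα = 42.7 kN/m
Resisting = 19.8 + 144.8·tan33.0° = 19.8 + 94.0 = 113.9 kN/m
FS = 113.9 / 42.7 = 2.664

FS = 2.66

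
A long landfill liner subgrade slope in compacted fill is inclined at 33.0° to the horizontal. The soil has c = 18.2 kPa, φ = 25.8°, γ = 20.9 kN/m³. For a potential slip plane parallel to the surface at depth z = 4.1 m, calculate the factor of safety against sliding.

FS = 1.21

For an infinite slope with a slip plane parallel to the surface (no pore pressure): FS = [c + γz cos²β tanφ] / [γz sinβ cosβ].
γz = 20.9·4.1 = 85.69 kN/m²
Numerator = 18.2 + 85.69·cos²33.0°·tan25.8° = 18.2 + 85.69·0.7034·0.4834 = 47.336 kPa
Denominator = 85.69·sin33.0°·cos33.0° = 85.69·0.5446·0.8387 = 39.141 kPa
FS = 47.336 / 39.141 = 1.209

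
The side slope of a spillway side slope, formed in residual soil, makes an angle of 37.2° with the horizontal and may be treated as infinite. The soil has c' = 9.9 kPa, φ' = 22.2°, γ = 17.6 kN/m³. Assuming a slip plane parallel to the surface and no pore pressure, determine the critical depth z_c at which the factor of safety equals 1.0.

Setting FS = 1.00 in FS = [c' + γz cos²β tanφ'] / [γz sinβ cosβ] and solving for z:
z = c' / [γ cosβ (FS·sinβ − cosβ·tanφ')]
  = 9.9 / [17.6·cos37.2°·(1.00·sin37.2° − cos37.2°·tan22.2°)]
  = 9.9 / [17.6·0.7965·(1.00·0.6046 − 0.7965·0.4081)]
  = 9.9 / 3.9189 = 2.526 m

z_c = 2.53 m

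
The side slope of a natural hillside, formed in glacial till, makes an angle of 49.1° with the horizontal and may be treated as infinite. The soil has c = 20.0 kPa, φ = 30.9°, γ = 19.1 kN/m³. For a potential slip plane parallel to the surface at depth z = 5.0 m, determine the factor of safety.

FS = 0.94

For an infinite slope with a slip plane parallel to the surface (no pore pressure): FS = [c + γz cos²β tanφ] / [γz sinβ cosβ].
γz = 19.1·5.0 = 95.50 kN/m²
Numerator = 20.0 + 95.50·cos²49.1°·tan30.9° = 20.0 + 95.50·0.4287·0.5985 = 44.502 kPa
Denominator = 95.50·sin49.1°·cos49.1° = 95.50·0.7559·0.6547 = 47.262 kPa
FS = 44.502 / 47.262 = 0.942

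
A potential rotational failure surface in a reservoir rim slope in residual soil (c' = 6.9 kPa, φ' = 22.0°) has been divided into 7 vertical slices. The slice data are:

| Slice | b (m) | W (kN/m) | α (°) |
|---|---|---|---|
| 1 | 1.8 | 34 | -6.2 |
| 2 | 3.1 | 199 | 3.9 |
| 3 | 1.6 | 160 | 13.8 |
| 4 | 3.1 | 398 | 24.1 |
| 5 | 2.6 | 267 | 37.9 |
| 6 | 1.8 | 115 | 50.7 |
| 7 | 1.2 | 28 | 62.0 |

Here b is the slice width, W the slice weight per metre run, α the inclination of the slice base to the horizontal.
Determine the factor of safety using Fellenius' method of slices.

FS = 1.13

Ordinary method of slices: FS = Σ[c'·Δl_i + (W_i cosα_i)·tanφ'] / Σ W_i sinα_i, with Δl_i = b_i / cosα_i.
Slice 1: Δl = 1.8/cos(-6.2°) = 1.811 m; N'_1 = 34·cos(-6.2°) = 33.8; c'Δl = 12.49; W sinα = -3.7
Slice 2: Δl = 3.1/cos3.9° = 3.107 m; N'_2 = 199·cos3.9° = 198.5; c'Δl = 21.44; W sinα = 13.5
Slice 3: Δl = 1.6/cos13.8° = 1.648 m; N'_3 = 160·cos13.8° = 155.4; c'Δl = 11.37; W sinα = 38.2
Slice 4: Δl = 3.1/cos24.1° = 3.396 m; N'_4 = 398·cos24.1° = 363.3; c'Δl = 23.43; W sinα = 162.5
Slice 5: Δl = 2.6/cos37.9° = 3.295 m; N'_5 = 267·cos37.9° = 210.7; c'Δl = 22.74; W sinα = 164.0
Slice 6: Δl = 1.8/cos50.7° = 2.842 m; N'_6 = 115·cos50.7° = 72.8; c'Δl = 19.61; W sinα = 89.0
Slice 7: Δl = 1.2/cos62.0° = 2.556 m; N'_7 = 28·cos62.0° = 13.1; c'Δl = 17.64; W sinα = 24.7
Σc'Δl = 128.7 kN/m; ΣN' = 1047.7 kN/m; ΣW sinα = 488.3 kN/m
Resisting = 128.7 + 1047.7·tan22.0° = 128.7 + 423.3 = 552.0 kN/m
FS = 552.0 / 488.3 = 1.131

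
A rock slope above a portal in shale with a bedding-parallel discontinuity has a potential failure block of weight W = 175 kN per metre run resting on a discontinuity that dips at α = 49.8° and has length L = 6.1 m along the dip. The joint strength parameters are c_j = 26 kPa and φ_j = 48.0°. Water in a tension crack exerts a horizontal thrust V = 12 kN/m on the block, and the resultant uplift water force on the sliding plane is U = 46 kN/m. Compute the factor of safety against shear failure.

FS = 1.58

Resolving the block weight along and normal to the plane and applying the Mohr–Coulomb strength on the joint:
N' = W cosα − U − V sinα = 175·cos49.8° − 46 − 12·sin49.8° = 57.8 kN/m
Driving force T = W sinα + V cosα = 175·sin49.8° + 12·cos49.8° = 141.4 kN/m
Resisting force R = c_j·L + N'·tanφ_j = 26·6.1 + 57.8·tan48.0° = 158.6 + 64.2 = 222.8 kN/m
FS = R / T = 222.8 / 141.4 = 1.575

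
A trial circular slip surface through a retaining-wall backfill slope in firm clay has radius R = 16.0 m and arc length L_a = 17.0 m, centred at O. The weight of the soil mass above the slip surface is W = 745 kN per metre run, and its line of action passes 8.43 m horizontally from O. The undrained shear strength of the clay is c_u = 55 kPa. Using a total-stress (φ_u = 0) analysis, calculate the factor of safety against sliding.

FS = 2.38

Taking moments about the centre O, the resisting moment is provided by the undrained shear strength acting along the arc:
M_R = c_u·L_a·R = 55·17.00·16.0 = 14960.0 kN·m/m
M_D = W·d = 745·8.43 = 6280.3 kN·m/m
FS = M_R / M_D = 14960.0 / 6280.3 = 2.382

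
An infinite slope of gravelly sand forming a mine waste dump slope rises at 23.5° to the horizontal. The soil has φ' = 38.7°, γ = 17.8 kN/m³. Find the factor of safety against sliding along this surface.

FS = 1.84

For a dry cohesionless infinite slope the factor of safety is FS = tanφ' / tanβ.
FS = tan38.7° / tan23.5° = 0.8012 / 0.4348 = 1.843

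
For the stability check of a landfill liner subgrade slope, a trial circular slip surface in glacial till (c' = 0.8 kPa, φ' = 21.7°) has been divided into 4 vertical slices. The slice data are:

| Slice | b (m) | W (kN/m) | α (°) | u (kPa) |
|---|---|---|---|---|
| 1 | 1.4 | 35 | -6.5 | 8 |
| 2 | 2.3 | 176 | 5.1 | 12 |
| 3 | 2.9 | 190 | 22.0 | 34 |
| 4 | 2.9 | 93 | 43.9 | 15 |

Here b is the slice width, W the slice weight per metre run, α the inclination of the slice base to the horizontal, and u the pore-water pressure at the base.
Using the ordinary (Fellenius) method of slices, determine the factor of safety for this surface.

FS = 0.73

Ordinary method of slices: FS = Σ[c'·Δl_i + (W_i cosα_i − u_i·Δl_i)·tanφ'] / Σ W_i sinα_i, with Δl_i = b_i / cosα_i.
Slice 1: Δl = 1.4/cos(-6.5°) = 1.409 m; N'_1 = 35·cos(-6.5°) − 8·1.409 = 23.5; c'Δl = 1.13; W sinα = -4.0
Slice 2: Δl = 2.3/cos5.1° = 2.309 m; N'_2 = 176·cos5.1° − 12·2.309 = 147.6; c'Δl = 1.85; W sinα = 15.6
Slice 3: Δl = 2.9/cos22.0° = 3.128 m; N'_3 = 190·cos22.0° − 34·3.128 = 69.8; c'Δl = 2.50; W sinα = 71.2
Slice 4: Δl = 2.9/cos43.9° = 4.025 m; N'_4 = 93·cos43.9° − 15·4.025 = 6.6; c'Δl = 3.22; W sinα = 64.5
Σc'Δl = 8.7 kN/m; ΣN' = 247.6 kN/m; ΣW sinα = 147.3 kN/m
Resisting = 8.7 + 247.6·tan21.7° = 8.7 + 98.5 = 107.2 kN/m
FS = 107.2 / 147.3 = 0.728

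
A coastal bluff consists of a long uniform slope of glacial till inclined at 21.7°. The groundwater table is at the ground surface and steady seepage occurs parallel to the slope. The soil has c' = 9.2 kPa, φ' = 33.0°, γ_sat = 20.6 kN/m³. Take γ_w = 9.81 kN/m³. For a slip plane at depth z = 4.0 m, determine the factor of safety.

With seepage parallel to the slope and the water table at the surface, the effective normal stress on the slip plane uses the buoyant unit weight γ' = γ_sat − γ_w while the driving shear stress uses γ_sat:
FS = [c' + γ' z cos²β tanφ'] / [γ_sat z sinβ cosβ]
γ' = 20.6 − 9.81 = 10.79 kN/m³
Numerator = 9.2 + 10.79·4.0·cos²21.7°·tan33.0° = 9.2 + 10.79·4.0·0.8633·0.6494 = 33.397 kPa
Denominator = 20.6·4.0·sin21.7°·cos21.7° = 20.6·4.0·0.3697·0.9291 = 28.308 kPa
FS = 33.397 / 28.308 = 1.180

FS = 1.18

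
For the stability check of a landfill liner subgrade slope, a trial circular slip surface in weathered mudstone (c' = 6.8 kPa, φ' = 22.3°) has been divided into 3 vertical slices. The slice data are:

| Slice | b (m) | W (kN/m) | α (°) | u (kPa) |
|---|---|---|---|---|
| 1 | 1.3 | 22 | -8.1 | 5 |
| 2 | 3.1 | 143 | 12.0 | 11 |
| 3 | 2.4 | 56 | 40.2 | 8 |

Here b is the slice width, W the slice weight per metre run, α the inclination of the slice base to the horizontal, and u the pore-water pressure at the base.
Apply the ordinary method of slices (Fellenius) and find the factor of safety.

Ordinary method of slices: FS = Σ[c'·Δl_i + (W_i cosα_i − u_i·Δl_i)·tanφ'] / Σ W_i sinα_i, with Δl_i = b_i / cosα_i.
Slice 1: Δl = 1.3/cos(-8.1°) = 1.313 m; N'_1 = 22·cos(-8.1°) − 5·1.313 = 15.2; c'Δl = 8.93; W sinα = -3.1
Slice 2: Δl = 3.1/cos12.0° = 3.169 m; N'_2 = 143·cos12.0° − 11·3.169 = 105.0; c'Δl = 21.55; W sinα = 29.7
Slice 3: Δl = 2.4/cos40.2° = 3.142 m; N'_3 = 56·cos40.2° − 8·3.142 = 17.6; c'Δl = 21.37; W sinα = 36.1
Σc'Δl = 51.8 kN/m; ΣN' = 137.9 kN/m; ΣW sinα = 62.8 kN/m
Resisting = 51.8 + 137.9·tan22.3° = 51.8 + 56.5 = 108.4 kN/m
FS = 108.4 / 62.8 = 1.727

FS = 1.73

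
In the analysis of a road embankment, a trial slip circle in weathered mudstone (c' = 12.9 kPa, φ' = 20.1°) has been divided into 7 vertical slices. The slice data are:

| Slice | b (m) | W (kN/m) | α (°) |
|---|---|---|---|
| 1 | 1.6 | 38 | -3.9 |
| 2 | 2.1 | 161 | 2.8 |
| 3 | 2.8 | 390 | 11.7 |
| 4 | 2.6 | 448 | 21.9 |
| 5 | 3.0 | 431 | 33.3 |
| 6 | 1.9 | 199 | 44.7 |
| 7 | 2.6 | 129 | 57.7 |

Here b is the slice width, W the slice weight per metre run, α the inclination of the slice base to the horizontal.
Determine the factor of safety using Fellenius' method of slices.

FS = 1.14

Ordinary method of slices: FS = Σ[c'·Δl_i + (W_i cosα_i)·tanφ'] / Σ W_i sinα_i, with Δl_i = b_i / cosα_i.
Slice 1: Δl = 1.6/cos(-3.9°) = 1.604 m; N'_1 = 38·cos(-3.9°) = 37.9; c'Δl = 20.69; W sinα = -2.6
Slice 2: Δl = 2.1/cos2.8° = 2.103 m; N'_2 = 161·cos2.8° = 160.8; c'Δl = 27.12; W sinα = 7.9
Slice 3: Δl = 2.8/cos11.7° = 2.859 m; N'_3 = 390·cos11.7° = 381.9; c'Δl = 36.89; W sinα = 79.1
Slice 4: Δl = 2.6/cos21.9° = 2.802 m; N'_4 = 448·cos21.9° = 415.7; c'Δl = 36.15; W sinα = 167.1
Slice 5: Δl = 3.0/cos33.3° = 3.589 m; N'_5 = 431·cos33.3° = 360.2; c'Δl = 46.30; W sinα = 236.6
Slice 6: Δl = 1.9/cos44.7° = 2.673 m; N'_6 = 199·cos44.7° = 141.4; c'Δl = 34.48; W sinα = 140.0
Slice 7: Δl = 2.6/cos57.7° = 4.866 m; N'_7 = 129·cos57.7° = 68.9; c'Δl = 62.77; W sinα = 109.0
Σc'Δl = 264.4 kN/m; ΣN' = 1566.9 kN/m; ΣW sinα = 737.1 kN/m
Resisting = 264.4 + 1566.9·tan20.1° = 264.4 + 573.4 = 837.8 kN/m
FS = 837.8 / 737.1 = 1.137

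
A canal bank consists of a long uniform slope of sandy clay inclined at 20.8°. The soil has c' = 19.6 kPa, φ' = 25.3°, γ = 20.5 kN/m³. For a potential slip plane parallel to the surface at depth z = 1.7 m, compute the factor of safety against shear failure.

FS = 2.94

For an infinite slope with a slip plane parallel to the surface (no pore pressure): FS = [c' + γz cos²β tanφ'] / [γz sinβ cosβ].
γz = 20.5·1.7 = 34.85 kN/m²
Numerator = 19.6 + 34.85·cos²20.8°·tan25.3° = 19.6 + 34.85·0.8739·0.4727 = 33.996 kPa
Denominator = 34.85·sin20.8°·cos20.8° = 34.85·0.3551·0.9348 = 11.569 kPa
FS = 33.996 / 11.569 = 2.939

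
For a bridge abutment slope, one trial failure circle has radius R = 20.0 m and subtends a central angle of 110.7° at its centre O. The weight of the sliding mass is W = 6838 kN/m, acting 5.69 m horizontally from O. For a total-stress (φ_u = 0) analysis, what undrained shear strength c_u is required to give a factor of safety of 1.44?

FS = c_u·L_a·R / (W·d), so c_u = FS·W·d / (L_a·R).
Arc length L_a = R·θ = 20.0·(110.7°·π/180) = 20.0·1.9321 = 38.64 m
c_u = 1.44·6838·5.69 / (38.64·20.0) = 56027.8 / 772.83 = 72.50 kPa

c_u = 72.5 kPa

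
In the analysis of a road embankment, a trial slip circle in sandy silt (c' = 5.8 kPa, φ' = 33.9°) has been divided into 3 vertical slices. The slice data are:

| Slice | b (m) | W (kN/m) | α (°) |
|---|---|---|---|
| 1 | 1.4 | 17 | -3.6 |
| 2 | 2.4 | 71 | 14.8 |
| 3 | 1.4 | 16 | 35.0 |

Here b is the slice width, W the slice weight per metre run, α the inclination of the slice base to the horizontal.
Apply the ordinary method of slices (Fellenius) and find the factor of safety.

FS = 3.76

Ordinary method of slices: FS = Σ[c'·Δl_i + (W_i cosα_i)·tanφ'] / Σ W_i sinα_i, with Δl_i = b_i / cosα_i.
Slice 1: Δl = 1.4/cos(-3.6°) = 1.403 m; N'_1 = 17·cos(-3.6°) = 17.0; c'Δl = 8.14; W sinα = -1.1
Slice 2: Δl = 2.4/cos14.8° = 2.482 m; N'_2 = 71·cos14.8° = 68.6; c'Δl = 14.40; W sinα = 18.1
Slice 3: Δl = 1.4/cos35.0° = 1.709 m; N'_3 = 16·cos35.0° = 13.1; c'Δl = 9.91; W sinα = 9.2
Σc'Δl = 32.4 kN/m; ΣN' = 98.7 kN/m; ΣW sinα = 26.2 kN/m
Resisting = 32.4 + 98.7·tan33.9° = 32.4 + 66.3 = 98.8 kN/m
FS = 98.8 / 26.2 = 3.764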